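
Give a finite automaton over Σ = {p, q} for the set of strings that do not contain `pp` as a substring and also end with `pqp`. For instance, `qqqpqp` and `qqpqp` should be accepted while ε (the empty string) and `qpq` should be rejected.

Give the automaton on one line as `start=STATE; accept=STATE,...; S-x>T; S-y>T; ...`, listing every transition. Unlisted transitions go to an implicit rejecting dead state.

Run two small machines in parallel and take their product. One (3 states) tracks partial matches of the forbidden pattern `pp`; the other (4 states) tracks how much of the suffix `pqp` has currently been matched. Each combined state is a pair, one component from each; accept when both components accept. Equivalent product states are then merged.
       p  q 
>  A   B  A 
   B   C  D 
   C   C  C 
   D   E  A 
 * E   C  D 
(> = start, * = accepting)

start=A; accept=E; A-p>B; A-q>A; B-p>C; B-q>D; C-p>C; C-q>C; D-p>E; D-q>A; E-p>C; E-q>D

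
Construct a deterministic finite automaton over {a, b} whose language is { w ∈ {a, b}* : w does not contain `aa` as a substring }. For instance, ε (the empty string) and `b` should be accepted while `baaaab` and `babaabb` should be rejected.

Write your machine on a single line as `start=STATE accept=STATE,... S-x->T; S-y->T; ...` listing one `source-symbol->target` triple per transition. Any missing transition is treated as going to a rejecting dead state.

Track partial matches of the forbidden pattern `aa`. State q2 is a dead state reached once `aa` has occurred; every other state accepts. q0 means no part of `aa` is currently matched.
        a   b  
>* q0   q1  q0 
 * q1   q2  q0 
   q2   q2  q2 
(> = start, * = accepting)

start=q0; accept=q0,q1; q0-a->q1; q0-b->q0; q1-a->q2; q1-b->q0; q2-a->q2; q2-b->q2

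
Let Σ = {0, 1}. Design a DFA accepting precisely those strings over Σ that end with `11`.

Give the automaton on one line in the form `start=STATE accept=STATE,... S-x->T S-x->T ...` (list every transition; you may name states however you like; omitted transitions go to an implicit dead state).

start=s0 accept=s2 s0-0->s0 s0-1->s1 s1-0->s0 s1-1->s2 s2-0->s0 s2-1->s2

Let each state record the length of the longest suffix of the input read so far that is also a prefix of `11`. s1 means the last symbol is `1`; s2 means the last 2 symbols are `11`. Accept only at s2, where the string currently ends in `11`.
        0   1  
>  s0   s0  s1 
   s1   s0  s2 
 * s2   s0  s2 
(> = start, * = accepting)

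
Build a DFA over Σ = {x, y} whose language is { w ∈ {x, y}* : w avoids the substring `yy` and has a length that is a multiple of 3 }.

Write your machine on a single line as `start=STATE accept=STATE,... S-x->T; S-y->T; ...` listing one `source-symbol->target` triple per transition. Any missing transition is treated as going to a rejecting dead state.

start=S0; accept=S0,S6; S0-x->S1; S0-y->S2; S1-x->S3; S1-y->S4; S2-x->S3; S2-y->S5; S3-x->S0; S3-y->S6; S4-x->S0; S4-y->S7; S5-x->S7; S5-y->S7; S6-x->S1; S6-y->S8; S7-x->S8; S7-y->S8; S8-x->S5; S8-y->S5

Run two small machines in parallel and take their product. One (3 states) tracks partial matches of the forbidden pattern `yy`; the other (3 states) tracks the input length modulo 3. Each combined state is a pair, one component from each; accept when both components accept.
9 states suffice.
        x   y  
>* S0   S1  S2 
   S1   S3  S4 
   S2   S3  S5 
   S3   S0  S6 
   S4   S0  S7 
   S5   S7  S7 
 * S6   S1  S8 
   S7   S8  S8 
   S8   S5  S5 
(> = start, * = accepting)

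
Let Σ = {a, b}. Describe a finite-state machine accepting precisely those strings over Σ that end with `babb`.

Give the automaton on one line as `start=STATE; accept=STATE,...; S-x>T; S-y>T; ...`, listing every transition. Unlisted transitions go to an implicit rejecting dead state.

start=s0; accept=s4; s0-a>s0; s0-b>s1; s1-a>s2; s1-b>s1; s2-a>s0; s2-b>s3; s3-a>s2; s3-b>s4; s4-a>s2; s4-b>s1

Let each state record the length of the longest suffix of the input read so far that is also a prefix of `babb`. s1 means the last symbol is `b`; s2 means the last 2 symbols are `ba`; s3 means the last 3 symbols are `bab`; s4 means the last 4 symbols are `babb`. Accept only at s4, where the string currently ends in `babb`.
With 5 states:
        a   b  
>  s0   s0  s1 
   s1   s2  s1 
   s2   s0  s3 
   s3   s2  s4 
 * s4   s2  s1 
(> = start, * = accepting)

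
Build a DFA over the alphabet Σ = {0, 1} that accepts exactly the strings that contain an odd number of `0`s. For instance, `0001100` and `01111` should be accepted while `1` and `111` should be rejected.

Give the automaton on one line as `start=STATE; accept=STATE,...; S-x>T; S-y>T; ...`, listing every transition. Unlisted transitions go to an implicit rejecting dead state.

start=q0; accept=q1; q0-0>q1; q0-1>q0; q1-0>q0; q1-1>q1

Keep the running count of `0`s modulo 2: each `0` advances along the cycle q0 → q1 → q0 while other symbols loop. Accept at q1.
A 2-state machine:
        0   1  
>  q0   q1  q0 
 * q1   q0  q1 
(> = start, * = accepting)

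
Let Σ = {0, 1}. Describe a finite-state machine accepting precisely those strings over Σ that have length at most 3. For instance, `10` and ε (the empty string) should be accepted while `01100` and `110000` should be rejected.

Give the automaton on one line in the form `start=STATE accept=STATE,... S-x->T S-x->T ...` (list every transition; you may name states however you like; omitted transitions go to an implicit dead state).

We only need to distinguish lengths 0, 1, …, 3, and '>3'. Chain A → B → C → D → E on every symbol, with E looping. Accepting states: {A, B, C, D}.
       0  1 
>* A   B  B 
 * B   C  C 
 * C   D  D 
 * D   E  E 
   E   E  E 
(> = start, * = accepting)

start=A accept=A,B,C,D A-0->B A-1->B B-0->C B-1->C C-0->D C-1->D D-0->E D-1->E E-0->E E-1->E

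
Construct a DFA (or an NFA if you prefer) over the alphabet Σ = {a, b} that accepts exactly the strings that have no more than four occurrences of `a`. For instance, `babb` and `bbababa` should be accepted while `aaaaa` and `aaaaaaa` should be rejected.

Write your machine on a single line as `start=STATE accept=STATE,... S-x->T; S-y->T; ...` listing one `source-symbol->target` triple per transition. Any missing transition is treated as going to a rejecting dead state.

start=s0; accept=s0,s1,s2,s3,s4; s0-a->s1; s0-b->s0; s1-a->s2; s1-b->s1; s2-a->s3; s2-b->s2; s3-a->s4; s3-b->s3; s4-a->s5; s4-b->s4; s5-a->s5; s5-b->s5

Count `a`s, saturating at 5: states s0 through s4 mean 0 through 4 `a`s seen; s5 means more than 4. Each `a` increments (capped at s5); other symbols loop. Accept from {s0, s1, s2, s3, s4}.
A 6-state machine:
        a   b  
>* s0   s1  s0 
 * s1   s2  s1 
 * s2   s3  s2 
 * s3   s4  s3 
 * s4   s5  s4 
   s5   s5  s5 
(> = start, * = accepting)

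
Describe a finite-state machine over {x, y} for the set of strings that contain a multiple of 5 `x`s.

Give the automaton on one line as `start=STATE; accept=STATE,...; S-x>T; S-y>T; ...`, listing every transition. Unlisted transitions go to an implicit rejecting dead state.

Keep the running count of `x`s modulo 5: each `x` advances along the cycle S0 → S1 → S2 → S3 → S4 → S0 while other symbols loop. Accept at S0.
5 states suffice.
        x   y  
>* S0   S1  S0 
   S1   S2  S1 
   S2   S3  S2 
   S3   S4  S3 
   S4   S0  S4 
(> = start, * = accepting)

start=S0; accept=S0; S0-x>S1; S0-y>S0; S1-x>S2; S1-y>S1; S2-x>S3; S2-y>S2; S3-x>S4; S3-y>S3; S4-x>S0; S4-y>S4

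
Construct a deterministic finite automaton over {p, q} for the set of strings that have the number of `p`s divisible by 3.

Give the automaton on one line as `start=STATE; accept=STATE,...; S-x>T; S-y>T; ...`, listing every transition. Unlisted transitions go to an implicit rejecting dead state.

The only thing that matters is how many `p`s have appeared, reduced mod 3. Use one state per residue: A for 0, …, C for 2. Reading `p` moves to the next residue; anything else stays put. A is accepting.
A 3-state machine:
       p  q 
>* A   B  A 
   B   C  B 
   C   A  C 
(> = start, * = accepting)

start=A; accept=A; A-p>B; A-q>A; B-p>C; B-q>B; C-p>A; C-q>C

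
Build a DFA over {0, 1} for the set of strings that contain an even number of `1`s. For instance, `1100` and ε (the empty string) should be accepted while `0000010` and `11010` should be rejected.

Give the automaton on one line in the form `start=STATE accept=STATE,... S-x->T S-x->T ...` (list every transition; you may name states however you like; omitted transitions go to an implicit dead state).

start=A accept=A A-0->A A-1->B B-0->B B-1->A

Keep the running count of `1`s modulo 2: each `1` advances along the cycle A → B → A while other symbols loop. Accept at A.
       0  1 
>* A   A  B 
   B   B  A 
(> = start, * = accepting)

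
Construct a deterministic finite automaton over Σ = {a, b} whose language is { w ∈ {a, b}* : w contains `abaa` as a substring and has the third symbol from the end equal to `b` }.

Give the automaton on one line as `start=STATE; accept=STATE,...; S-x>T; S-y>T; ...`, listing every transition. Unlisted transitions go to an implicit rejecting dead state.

start=s0; accept=s4,s9,s10,s11; s0-a>s1; s0-b>s0; s1-a>s1; s1-b>s2; s2-a>s3; s2-b>s0; s3-a>s4; s3-b>s2; s4-a>s5; s4-b>s6; s5-a>s5; s5-b>s6; s6-a>s7; s6-b>s8; s7-a>s4; s7-b>s9; s8-a>s10; s8-b>s11; s9-a>s7; s9-b>s8; s10-a>s4; s10-b>s9; s11-a>s10; s11-b>s11

Build one automaton per condition and run them in lockstep. One (5 states) tracks whether and how much of `abaa` has been seen; the other (15 states) tracks the last 3 symbols read. Each combined state is a pair, one component from each; accept when both components accept. Minimizing collapses redundant product states.
A 12-state machine:
          a    b  
>  s0     s1   s0 
   s1     s1   s2 
   s2     s3   s0 
   s3     s4   s2 
 * s4     s5   s6 
   s5     s5   s6 
   s6     s7   s8 
   s7     s4   s9 
   s8    s10  s11 
 * s9     s7   s8 
 * s10    s4   s9 
 * s11   s10  s11 
(> = start, * = accepting)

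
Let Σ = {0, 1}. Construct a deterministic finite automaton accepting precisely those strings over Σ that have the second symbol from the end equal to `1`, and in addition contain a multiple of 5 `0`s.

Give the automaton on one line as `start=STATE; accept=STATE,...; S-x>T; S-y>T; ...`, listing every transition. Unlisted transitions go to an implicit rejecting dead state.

Handle the two conditions separately and then intersect. One (7 states) tracks the last 2 symbols read; the other (5 states) tracks the count of `0`s modulo 5. Each combined state is a pair, one component from each; accept when both components accept. Minimizing collapses redundant product states.
A 9-state machine:
        0   1  
>  q0   q1  q2 
   q1   q3  q1 
   q2   q1  q4 
   q3   q5  q3 
 * q4   q1  q4 
   q5   q6  q5 
   q6   q0  q7 
   q7   q8  q7 
 * q8   q1  q2 
(> = start, * = accepting)

start=q0; accept=q4,q8; q0-0>q1; q0-1>q2; q1-0>q3; q1-1>q1; q2-0>q1; q2-1>q4; q3-0>q5; q3-1>q3; q4-0>q1; q4-1>q4; q5-0>q6; q5-1>q5; q6-0>q0; q6-1>q7; q7-0>q8; q7-1>q7; q8-0>q1; q8-1>q2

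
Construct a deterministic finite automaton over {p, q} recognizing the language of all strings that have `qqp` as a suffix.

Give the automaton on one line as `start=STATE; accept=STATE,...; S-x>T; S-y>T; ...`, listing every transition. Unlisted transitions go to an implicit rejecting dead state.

Remember how much of `qqp` the current input suffix matches. State S0 means no match yet; S1 means the last symbol is `q`; S2 means the last 2 symbols are `qq`; S3 means the last 3 symbols are `qqp`. Only S3 accepts. On a mismatch, fall back to the longest proper suffix that is still a prefix of `qqp`.
With 4 states:
        p   q  
>  S0   S0  S1 
   S1   S0  S2 
   S2   S3  S2 
 * S3   S0  S1 
(> = start, * = accepting)

start=S0; accept=S3; S0-p>S0; S0-q>S1; S1-p>S0; S1-q>S2; S2-p>S3; S2-q>S2; S3-p>S0; S3-q>S1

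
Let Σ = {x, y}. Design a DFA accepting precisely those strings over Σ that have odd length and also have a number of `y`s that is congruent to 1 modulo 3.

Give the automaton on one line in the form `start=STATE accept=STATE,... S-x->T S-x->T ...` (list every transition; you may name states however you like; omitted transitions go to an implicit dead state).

start=A accept=C A-x->B A-y->C B-x->A B-y->D C-x->D C-y->E D-x->C D-y->F E-x->F E-y->B F-x->E F-y->A

Handle the two conditions separately and then intersect. The first has 2 states tracking the input length modulo 2; the second has 3 states tracking the count of `y`s modulo 3. A product state is a pair (one from each), accepting exactly when both do.
A 6-state machine:
       x  y 
>  A   B  C 
   B   A  D 
 * C   D  E 
   D   C  F 
   E   F  B 
   F   E  A 
(> = start, * = accepting)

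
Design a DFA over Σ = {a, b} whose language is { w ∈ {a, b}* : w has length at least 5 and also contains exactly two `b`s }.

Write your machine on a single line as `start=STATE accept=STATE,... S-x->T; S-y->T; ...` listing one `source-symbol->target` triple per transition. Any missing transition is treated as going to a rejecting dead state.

Run two small machines in parallel and take their product. One (7 states) tracks the input length, saturating at 6; the other (4 states) tracks the count of `b`s, saturating at 3. Each combined state is a pair, one component from each; accept when both components accept. Minimizing collapses redundant product states.
With 13 states:
          a    b  
>  s0     s1   s2 
   s1     s3   s4 
   s2     s4   s5 
   s3     s6   s7 
   s4     s7   s8 
   s5     s8   s9 
   s6     s6  s10 
   s7    s10  s11 
   s8    s11   s9 
   s9     s9   s9 
   s10   s10  s12 
   s11   s12   s9 
 * s12   s12   s9 
(> = start, * = accepting)

start=s0; accept=s12; s0-a->s1; s0-b->s2; s1-a->s3; s1-b->s4; s2-a->s4; s2-b->s5; s3-a->s6; s3-b->s7; s4-a->s7; s4-b->s8; s5-a->s8; s5-b->s9; s6-a->s6; s6-b->s10; s7-a->s10; s7-b->s11; s8-a->s11; s8-b->s9; s9-a->s9; s9-b->s9; s10-a->s10; s10-b->s12; s11-a->s12; s11-b->s9; s12-a->s12; s12-b->s9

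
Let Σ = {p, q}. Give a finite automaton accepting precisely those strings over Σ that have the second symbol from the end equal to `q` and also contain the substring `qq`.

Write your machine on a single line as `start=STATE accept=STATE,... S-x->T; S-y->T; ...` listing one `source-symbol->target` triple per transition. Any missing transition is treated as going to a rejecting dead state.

Handle the two conditions separately and then intersect. The first has 7 states tracking the last 2 symbols read; the second has 3 states tracking whether and how much of `qq` has been seen. A product state is a pair (one from each), accepting exactly when both do.
With 10 states:
       p  q 
>  A   B  C 
   B   D  E 
   C   F  G 
   D   D  E 
   E   F  G 
   F   D  E 
 * G   H  G 
 * H   I  J 
   I   I  J 
   J   H  G 
(> = start, * = accepting)

start=A; accept=G,H; A-p->B; A-q->C; B-p->D; B-q->E; C-p->F; C-q->G; D-p->D; D-q->E; E-p->F; E-q->G; F-p->D; F-q->E; G-p->H; G-q->G; H-p->I; H-q->J; I-p->I; I-q->J; J-p->H; J-q->G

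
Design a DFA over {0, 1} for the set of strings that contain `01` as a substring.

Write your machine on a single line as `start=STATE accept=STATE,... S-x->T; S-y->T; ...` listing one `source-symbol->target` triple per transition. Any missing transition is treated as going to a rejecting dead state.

States S0..S1 record the length of the longest prefix of `01` that matches the current input suffix. Reaching S2 means `01` has been seen, and we stay there forever. Accept from S2.
3 states suffice.
        0   1  
>  S0   S1  S0 
   S1   S1  S2 
 * S2   S2  S2 
(> = start, * = accepting)

start=S0; accept=S2; S0-0->S1; S0-1->S0; S1-0->S1; S1-1->S2; S2-0->S2; S2-1->S2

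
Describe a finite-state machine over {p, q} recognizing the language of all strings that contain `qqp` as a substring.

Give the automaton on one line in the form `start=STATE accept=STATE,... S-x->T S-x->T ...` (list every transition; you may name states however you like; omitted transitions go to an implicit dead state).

Track how much of `qqp` has been matched so far: state S0 is no progress, S3 is the absorbing accept state reached once `qqp` has occurred. Intermediate states record partial matches; on a mismatch, fall back to the longest reusable overlap.
A 4-state machine:
        p   q  
>  S0   S0  S1 
   S1   S0  S2 
   S2   S3  S2 
 * S3   S3  S3 
(> = start, * = accepting)

start=S0 accept=S3 S0-p->S0 S0-q->S1 S1-p->S0 S1-q->S2 S2-p->S3 S2-q->S2 S3-p->S3 S3-q->S3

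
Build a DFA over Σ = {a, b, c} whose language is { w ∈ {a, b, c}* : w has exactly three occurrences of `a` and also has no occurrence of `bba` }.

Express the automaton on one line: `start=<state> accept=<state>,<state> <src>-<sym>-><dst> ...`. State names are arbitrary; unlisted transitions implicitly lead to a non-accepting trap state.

Run two small machines in parallel and take their product. One (5 states) tracks the count of `a`s, saturating at 4; the other (4 states) tracks partial matches of the forbidden pattern `bba`. Each combined state is a pair, one component from each; accept when both components accept.
With 19 states:
          a    b    c  
>  q0     q1   q2   q0 
   q1     q3   q4   q1 
   q2     q1   q5   q0 
   q3     q6   q7   q3 
   q4     q3   q8   q1 
   q5     q9   q5   q0 
 * q6    q10  q11   q6 
   q7     q6  q12   q3 
   q8    q13   q8   q1 
   q9    q13   q9   q9 
   q10   q10  q14  q10 
 * q11   q10  q15   q6 
   q12   q16  q12   q3 
   q13   q16  q13  q13 
   q14   q10  q17  q10 
 * q15   q18  q15   q6 
   q16   q18  q16  q16 
   q17   q18  q17  q10 
   q18   q18  q18  q18 
(> = start, * = accepting)

start=q0 accept=q6,q11,q15 q0-a->q1 q0-b->q2 q0-c->q0 q1-a->q3 q1-b->q4 q1-c->q1 q2-a->q1 q2-b->q5 q2-c->q0 q3-a->q6 q3-b->q7 q3-c->q3 q4-a->q3 q4-b->q8 q4-c->q1 q5-a->q9 q5-b->q5 q5-c->q0 q6-a->q10 q6-b->q11 q6-c->q6 q7-a->q6 q7-b->q12 q7-c->q3 q8-a->q13 q8-b->q8 q8-c->q1 q9-a->q13 q9-b->q9 q9-c->q9 q10-a->q10 q10-b->q14 q10-c->q10 q11-a->q10 q11-b->q15 q11-c->q6 q12-a->q16 q12-b->q12 q12-c->q3 q13-a->q16 q13-b->q13 q13-c->q13 q14-a->q10 q14-b->q17 q14-c->q10 q15-a->q18 q15-b->q15 q15-c->q6 q16-a->q18 q16-b->q16 q16-c->q16 q17-a->q18 q17-b->q17 q17-c->q10 q18-a->q18 q18-b->q18 q18-c->q18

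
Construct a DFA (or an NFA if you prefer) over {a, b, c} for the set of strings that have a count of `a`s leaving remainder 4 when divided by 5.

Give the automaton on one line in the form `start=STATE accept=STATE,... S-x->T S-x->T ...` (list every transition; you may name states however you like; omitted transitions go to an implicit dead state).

The only thing that matters is how many `a`s have appeared, reduced mod 5. Use one state per residue: q0 for 0, …, q4 for 4. Reading `a` moves to the next residue; anything else stays put. q4 is accepting.
        a   b   c  
>  q0   q1  q0  q0 
   q1   q2  q1  q1 
   q2   q3  q2  q2 
   q3   q4  q3  q3 
 * q4   q0  q4  q4 
(> = start, * = accepting)

start=q0 accept=q4 q0-a->q1 q0-b->q0 q0-c->q0 q1-a->q2 q1-b->q1 q1-c->q1 q2-a->q3 q2-b->q2 q2-c->q2 q3-a->q4 q3-b->q3 q3-c->q3 q4-a->q0 q4-b->q4 q4-c->q4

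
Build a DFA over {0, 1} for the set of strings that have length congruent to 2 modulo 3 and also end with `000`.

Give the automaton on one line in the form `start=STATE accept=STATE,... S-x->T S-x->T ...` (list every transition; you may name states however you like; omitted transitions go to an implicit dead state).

Run two small machines in parallel and take their product. The first has 3 states tracking the input length modulo 3; the second has 4 states tracking how much of the suffix `000` has currently been matched. A product state is a pair (one from each), accepting exactly when both do.
A 12-state machine:
       0  1 
>  A   B  C 
   B   D  E 
   C   F  E 
   D   G  A 
   E   H  A 
   F   I  A 
   G   J  C 
   H   K  C 
   I   J  C 
   J   L  E 
   K   L  E 
 * L   G  A 
(> = start, * = accepting)

start=A accept=L A-0->B A-1->C B-0->D B-1->E C-0->F C-1->E D-0->G D-1->A E-0->H E-1->A F-0->I F-1->A G-0->J G-1->C H-0->K H-1->C I-0->J I-1->C J-0->L J-1->E K-0->L K-1->E L-0->G L-1->A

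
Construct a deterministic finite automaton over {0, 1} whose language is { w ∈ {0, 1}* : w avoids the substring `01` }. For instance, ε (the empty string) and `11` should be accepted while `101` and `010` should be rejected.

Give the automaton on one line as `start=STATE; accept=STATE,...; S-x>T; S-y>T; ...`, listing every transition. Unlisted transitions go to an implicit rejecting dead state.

start=S0; accept=S0,S1; S0-0>S1; S0-1>S0; S1-0>S1; S1-1>S2; S2-0>S2; S2-1>S2

This is the complement of 'contains `01`'. Use the same substring-matching states — S0 through S2 holding how much of `01` has just been matched — but flip the accepting set: everything except the trap S2 accepts.
3 states suffice.
        0   1  
>* S0   S1  S0 
 * S1   S1  S2 
   S2   S2  S2 
(> = start, * = accepting)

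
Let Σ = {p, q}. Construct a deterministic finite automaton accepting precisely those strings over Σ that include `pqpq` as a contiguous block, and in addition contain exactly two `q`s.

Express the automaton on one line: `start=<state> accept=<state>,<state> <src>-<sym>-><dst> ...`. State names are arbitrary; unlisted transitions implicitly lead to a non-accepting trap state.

start=S0 accept=S5 S0-p->S1 S0-q->S2 S1-p->S1 S1-q->S3 S2-p->S2 S2-q->S2 S3-p->S4 S3-q->S2 S4-p->S2 S4-q->S5 S5-p->S5 S5-q->S2

Handle the two conditions separately and then intersect. The first has 5 states tracking whether and how much of `pqpq` has been seen; the second has 4 states tracking the count of `q`s, saturating at 3. A product state is a pair (one from each), accepting exactly when both do. Minimizing collapses redundant product states.
With 6 states:
        p   q  
>  S0   S1  S2 
   S1   S1  S3 
   S2   S2  S2 
   S3   S4  S2 
   S4   S2  S5 
 * S5   S5  S2 
(> = start, * = accepting)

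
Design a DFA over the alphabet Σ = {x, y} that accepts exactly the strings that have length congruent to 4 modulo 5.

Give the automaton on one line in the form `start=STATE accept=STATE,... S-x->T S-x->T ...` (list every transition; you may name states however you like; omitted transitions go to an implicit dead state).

Count input length modulo 5: every symbol advances one step around the cycle q0 → q1 → q2 → q3 → q4 → q0. Accept at q4.
5 states suffice.
        x   y  
>  q0   q1  q1 
   q1   q2  q2 
   q2   q3  q3 
   q3   q4  q4 
 * q4   q0  q0 
(> = start, * = accepting)

start=q0 accept=q4 q0-x->q1 q0-y->q1 q1-x->q2 q1-y->q2 q2-x->q3 q2-y->q3 q3-x->q4 q3-y->q4 q4-x->q0 q4-y->q0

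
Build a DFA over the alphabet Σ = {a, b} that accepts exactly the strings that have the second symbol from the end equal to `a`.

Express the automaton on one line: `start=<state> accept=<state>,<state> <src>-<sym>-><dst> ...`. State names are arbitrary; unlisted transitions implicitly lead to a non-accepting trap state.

start=q0 accept=q3,q4 q0-a->q1 q0-b->q2 q1-a->q3 q1-b->q4 q2-a->q5 q2-b->q6 q3-a->q3 q3-b->q4 q4-a->q5 q4-b->q6 q5-a->q3 q5-b->q4 q6-a->q5 q6-b->q6

Because acceptance depends on a position counted from the end, the machine has to buffer the most recent 2 symbols. Make each state the string of the last up-to-2 symbols read; on input `x` shift the window left and append `x`. Accept when the buffered window has length 2 and begins with `a`.
With 7 states:
        a   b  
>  q0   q1  q2 
   q1   q3  q4 
   q2   q5  q6 
 * q3   q3  q4 
 * q4   q5  q6 
   q5   q3  q4 
   q6   q5  q6 
(> = start, * = accepting)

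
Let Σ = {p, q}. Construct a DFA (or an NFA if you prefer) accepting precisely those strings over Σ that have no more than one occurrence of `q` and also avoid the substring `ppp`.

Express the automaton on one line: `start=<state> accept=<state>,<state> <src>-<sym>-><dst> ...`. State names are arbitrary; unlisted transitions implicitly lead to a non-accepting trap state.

start=s0 accept=s0,s1,s2,s3,s4,s6 s0-p->s1 s0-q->s2 s1-p->s3 s1-q->s2 s2-p->s4 s2-q->s5 s3-p->s5 s3-q->s2 s4-p->s6 s4-q->s5 s5-p->s5 s5-q->s5 s6-p->s5 s6-q->s5

Handle the two conditions separately and then intersect. One (3 states) tracks the count of `q`s, saturating at 2; the other (4 states) tracks partial matches of the forbidden pattern `ppp`. Each combined state is a pair, one component from each; accept when both components accept. After merging equivalent states the machine shrinks.
7 states suffice.
        p   q  
>* s0   s1  s2 
 * s1   s3  s2 
 * s2   s4  s5 
 * s3   s5  s2 
 * s4   s6  s5 
   s5   s5  s5 
 * s6   s5  s5 
(> = start, * = accepting)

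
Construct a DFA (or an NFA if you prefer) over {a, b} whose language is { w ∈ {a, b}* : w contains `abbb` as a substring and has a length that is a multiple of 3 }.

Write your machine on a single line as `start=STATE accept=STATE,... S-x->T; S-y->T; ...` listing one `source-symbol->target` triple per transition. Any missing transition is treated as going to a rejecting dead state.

start=q0; accept=q14; q0-a->q1; q0-b->q2; q1-a->q3; q1-b->q4; q2-a->q3; q2-b->q5; q3-a->q6; q3-b->q7; q4-a->q6; q4-b->q8; q5-a->q6; q5-b->q0; q6-a->q1; q6-b->q9; q7-a->q1; q7-b->q10; q8-a->q1; q8-b->q11; q9-a->q3; q9-b->q12; q10-a->q3; q10-b->q13; q11-a->q13; q11-b->q13; q12-a->q6; q12-b->q14; q13-a->q14; q13-b->q14; q14-a->q11; q14-b->q11

Build one automaton per condition and run them in lockstep. The first has 5 states tracking whether and how much of `abbb` has been seen; the second has 3 states tracking the input length modulo 3. A product state is a pair (one from each), accepting exactly when both do.
          a    b  
>  q0     q1   q2 
   q1     q3   q4 
   q2     q3   q5 
   q3     q6   q7 
   q4     q6   q8 
   q5     q6   q0 
   q6     q1   q9 
   q7     q1  q10 
   q8     q1  q11 
   q9     q3  q12 
   q10    q3  q13 
   q11   q13  q13 
   q12    q6  q14 
   q13   q14  q14 
 * q14   q11  q11 
(> = start, * = accepting)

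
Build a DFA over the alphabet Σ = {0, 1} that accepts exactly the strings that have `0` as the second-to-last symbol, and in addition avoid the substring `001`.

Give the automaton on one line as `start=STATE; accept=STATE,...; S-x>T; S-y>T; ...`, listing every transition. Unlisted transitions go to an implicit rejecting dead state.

start=S0; accept=S2,S3; S0-0>S1; S0-1>S0; S1-0>S2; S1-1>S3; S2-0>S2; S2-1>S4; S3-0>S1; S3-1>S0; S4-0>S4; S4-1>S4

Handle the two conditions separately and then intersect. The first has 7 states tracking the last 2 symbols read; the second has 4 states tracking partial matches of the forbidden pattern `001`. A product state is a pair (one from each), accepting exactly when both do. Equivalent product states are then merged.
With 5 states:
        0   1  
>  S0   S1  S0 
   S1   S2  S3 
 * S2   S2  S4 
 * S3   S1  S0 
   S4   S4  S4 
(> = start, * = accepting)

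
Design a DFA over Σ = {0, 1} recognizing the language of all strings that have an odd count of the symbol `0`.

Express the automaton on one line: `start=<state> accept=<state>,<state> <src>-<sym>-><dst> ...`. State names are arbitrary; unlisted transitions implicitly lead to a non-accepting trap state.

Keep the running count of `0`s modulo 2: each `0` advances along the cycle s0 → s1 → s0 while other symbols loop. Accept at s1.
2 states suffice.
        0   1  
>  s0   s1  s0 
 * s1   s0  s1 
(> = start, * = accepting)

start=s0 accept=s1 s0-0->s1 s0-1->s0 s1-0->s0 s1-1->s1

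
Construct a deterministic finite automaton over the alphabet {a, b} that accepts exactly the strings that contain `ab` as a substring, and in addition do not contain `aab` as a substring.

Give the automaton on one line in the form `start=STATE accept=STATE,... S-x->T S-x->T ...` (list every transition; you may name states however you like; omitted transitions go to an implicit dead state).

Handle the two conditions separately and then intersect. One (3 states) tracks whether and how much of `ab` has been seen; the other (4 states) tracks partial matches of the forbidden pattern `aab`. Each combined state is a pair, one component from each; accept when both components accept.
        a   b  
>  s0   s1  s0 
   s1   s2  s3 
   s2   s2  s4 
 * s3   s5  s3 
   s4   s4  s4 
 * s5   s6  s3 
 * s6   s6  s4 
(> = start, * = accepting)

start=s0 accept=s3,s5,s6 s0-a->s1 s0-b->s0 s1-a->s2 s1-b->s3 s2-a->s2 s2-b->s4 s3-a->s5 s3-b->s3 s4-a->s4 s4-b->s4 s5-a->s6 s5-b->s3 s6-a->s6 s6-b->s4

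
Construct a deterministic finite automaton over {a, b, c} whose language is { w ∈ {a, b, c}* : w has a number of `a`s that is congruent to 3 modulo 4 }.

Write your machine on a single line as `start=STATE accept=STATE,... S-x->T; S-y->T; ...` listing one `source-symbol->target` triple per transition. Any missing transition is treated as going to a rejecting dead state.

The only thing that matters is how many `a`s have appeared, reduced mod 4. Use one state per residue: s0 for 0, …, s3 for 3. Reading `a` moves to the next residue; anything else stays put. s3 is accepting.
        a   b   c  
>  s0   s1  s0  s0 
   s1   s2  s1  s1 
   s2   s3  s2  s2 
 * s3   s0  s3  s3 
(> = start, * = accepting)

start=s0; accept=s3; s0-a->s1; s0-b->s0; s0-c->s0; s1-a->s2; s1-b->s1; s1-c->s1; s2-a->s3; s2-b->s2; s2-c->s2; s3-a->s0; s3-b->s3; s3-c->s3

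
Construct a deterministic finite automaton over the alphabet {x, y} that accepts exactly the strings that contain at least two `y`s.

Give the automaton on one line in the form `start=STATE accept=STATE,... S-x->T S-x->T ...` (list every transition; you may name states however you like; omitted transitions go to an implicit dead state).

Only the number of `y`s matters, and only up to 3. Make a chain A → B → C → D advanced by each `y` (with D absorbing); every other symbol self-loops. The accepting set is {C, D}.
4 states suffice.
       x  y 
>  A   A  B 
   B   B  C 
 * C   C  D 
 * D   D  D 
(> = start, * = accepting)

start=A accept=C,D A-x->A A-y->B B-x->B B-y->C C-x->C C-y->D D-x->D D-y->D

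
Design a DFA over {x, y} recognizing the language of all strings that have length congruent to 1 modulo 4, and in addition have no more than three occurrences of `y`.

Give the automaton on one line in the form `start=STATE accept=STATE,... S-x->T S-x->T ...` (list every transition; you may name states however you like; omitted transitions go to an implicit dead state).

start=S0 accept=S1,S2,S14,S15 S0-x->S1 S0-y->S2 S1-x->S3 S1-y->S4 S2-x->S4 S2-y->S5 S3-x->S6 S3-y->S7 S4-x->S7 S4-y->S8 S5-x->S8 S5-y->S9 S6-x->S0 S6-y->S10 S7-x->S10 S7-y->S11 S8-x->S11 S8-y->S12 S9-x->S12 S9-y->S13 S10-x->S2 S10-y->S14 S11-x->S14 S11-y->S15 S12-x->S15 S12-y->S16 S13-x->S16 S13-y->S16 S14-x->S5 S14-y->S17 S15-x->S17 S15-y->S18 S16-x->S18 S16-y->S18 S17-x->S9 S17-y->S19 S18-x->S19 S18-y->S19 S19-x->S13 S19-y->S13

Handle the two conditions separately and then intersect. One (4 states) tracks the input length modulo 4; the other (5 states) tracks the count of `y`s, saturating at 4. Each combined state is a pair, one component from each; accept when both components accept.
With 20 states:
          x    y  
>  S0     S1   S2 
 * S1     S3   S4 
 * S2     S4   S5 
   S3     S6   S7 
   S4     S7   S8 
   S5     S8   S9 
   S6     S0  S10 
   S7    S10  S11 
   S8    S11  S12 
   S9    S12  S13 
   S10    S2  S14 
   S11   S14  S15 
   S12   S15  S16 
   S13   S16  S16 
 * S14    S5  S17 
 * S15   S17  S18 
   S16   S18  S18 
   S17    S9  S19 
   S18   S19  S19 
   S19   S13  S13 
(> = start, * = accepting)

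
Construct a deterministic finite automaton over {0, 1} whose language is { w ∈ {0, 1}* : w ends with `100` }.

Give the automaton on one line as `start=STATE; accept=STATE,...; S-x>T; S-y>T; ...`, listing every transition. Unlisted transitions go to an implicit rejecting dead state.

start=S0; accept=S3; S0-0>S0; S0-1>S1; S1-0>S2; S1-1>S1; S2-0>S3; S2-1>S1; S3-0>S0; S3-1>S1

Remember how much of `100` the current input suffix matches. State S0 means no match yet; S1 means the last symbol is `1`; S2 means the last 2 symbols are `10`; S3 means the last 3 symbols are `100`. Only S3 accepts. On a mismatch, fall back to the longest proper suffix that is still a prefix of `100`.
A 4-state machine:
        0   1  
>  S0   S0  S1 
   S1   S2  S1 
   S2   S3  S1 
 * S3   S0  S1 
(> = start, * = accepting)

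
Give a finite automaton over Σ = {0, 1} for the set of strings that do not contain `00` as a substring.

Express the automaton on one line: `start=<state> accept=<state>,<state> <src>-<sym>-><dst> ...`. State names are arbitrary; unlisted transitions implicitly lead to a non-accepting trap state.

start=A accept=A,B A-0->B A-1->A B-0->C B-1->A C-0->C C-1->C

Track partial matches of the forbidden pattern `00`. State C is a dead state reached once `00` has occurred; every other state accepts. A means no part of `00` is currently matched.
3 states suffice.
       0  1 
>* A   B  A 
 * B   C  A 
   C   C  C 
(> = start, * = accepting)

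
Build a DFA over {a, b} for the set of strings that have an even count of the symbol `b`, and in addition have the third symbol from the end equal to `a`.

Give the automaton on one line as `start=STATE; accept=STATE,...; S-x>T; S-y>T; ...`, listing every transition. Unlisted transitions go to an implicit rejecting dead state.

Run two small machines in parallel and take their product. One (2 states) tracks the count of `b`s modulo 2; the other (15 states) tracks the last 3 symbols read. Each combined state is a pair, one component from each; accept when both components accept. After merging equivalent states the machine shrinks.
12 states suffice.
          a    b  
>  q0     q1   q2 
   q1     q3   q4 
   q2     q5   q0 
   q3     q6   q4 
   q4     q5   q7 
   q5     q8   q9 
 * q6     q6   q4 
 * q7     q1   q2 
   q8     q8  q10 
   q9    q11   q2 
 * q10   q11   q2 
 * q11    q3   q4 
(> = start, * = accepting)

start=q0; accept=q6,q7,q10,q11; q0-a>q1; q0-b>q2; q1-a>q3; q1-b>q4; q2-a>q5; q2-b>q0; q3-a>q6; q3-b>q4; q4-a>q5; q4-b>q7; q5-a>q8; q5-b>q9; q6-a>q6; q6-b>q4; q7-a>q1; q7-b>q2; q8-a>q8; q8-b>q10; q9-a>q11; q9-b>q2; q10-a>q11; q10-b>q2; q11-a>q3; q11-b>q4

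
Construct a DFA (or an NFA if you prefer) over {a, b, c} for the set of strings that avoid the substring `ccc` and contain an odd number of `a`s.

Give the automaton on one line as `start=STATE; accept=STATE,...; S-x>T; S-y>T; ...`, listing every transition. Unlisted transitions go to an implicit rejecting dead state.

Handle the two conditions separately and then intersect. The first has 4 states tracking partial matches of the forbidden pattern `ccc`; the second has 2 states tracking the count of `a`s modulo 2. A product state is a pair (one from each), accepting exactly when both do. Minimizing collapses redundant product states.
A 7-state machine:
        a   b   c  
>  q0   q1  q0  q2 
 * q1   q0  q1  q3 
   q2   q1  q0  q4 
 * q3   q0  q1  q5 
   q4   q1  q0  q6 
 * q5   q0  q1  q6 
   q6   q6  q6  q6 
(> = start, * = accepting)

start=q0; accept=q1,q3,q5; q0-a>q1; q0-b>q0; q0-c>q2; q1-a>q0; q1-b>q1; q1-c>q3; q2-a>q1; q2-b>q0; q2-c>q4; q3-a>q0; q3-b>q1; q3-c>q5; q4-a>q1; q4-b>q0; q4-c>q6; q5-a>q0; q5-b>q1; q5-c>q6; q6-a>q6; q6-b>q6; q6-c>q6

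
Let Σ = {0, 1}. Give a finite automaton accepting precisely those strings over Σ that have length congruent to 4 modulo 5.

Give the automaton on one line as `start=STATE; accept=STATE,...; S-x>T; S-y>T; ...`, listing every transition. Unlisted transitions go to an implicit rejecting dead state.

start=s0; accept=s4; s0-0>s1; s0-1>s1; s1-0>s2; s1-1>s2; s2-0>s3; s2-1>s3; s3-0>s4; s3-1>s4; s4-0>s0; s4-1>s0

Count input length modulo 5: every symbol advances one step around the cycle s0 → s1 → s2 → s3 → s4 → s0. Accept at s4.
        0   1  
>  s0   s1  s1 
   s1   s2  s2 
   s2   s3  s3 
   s3   s4  s4 
 * s4   s0  s0 
(> = start, * = accepting)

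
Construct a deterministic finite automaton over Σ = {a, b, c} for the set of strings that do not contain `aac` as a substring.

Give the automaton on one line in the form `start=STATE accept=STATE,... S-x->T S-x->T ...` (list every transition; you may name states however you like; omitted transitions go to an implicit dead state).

This is the complement of 'contains `aac`'. Use the same substring-matching states — q0 through q3 holding how much of `aac` has just been matched — but flip the accepting set: everything except the trap q3 accepts.
4 states suffice.
        a   b   c  
>* q0   q1  q0  q0 
 * q1   q2  q0  q0 
 * q2   q2  q0  q3 
   q3   q3  q3  q3 
(> = start, * = accepting)

start=q0 accept=q0,q1,q2 q0-a->q1 q0-b->q0 q0-c->q0 q1-a->q2 q1-b->q0 q1-c->q0 q2-a->q2 q2-b->q0 q2-c->q3 q3-a->q3 q3-b->q3 q3-c->q3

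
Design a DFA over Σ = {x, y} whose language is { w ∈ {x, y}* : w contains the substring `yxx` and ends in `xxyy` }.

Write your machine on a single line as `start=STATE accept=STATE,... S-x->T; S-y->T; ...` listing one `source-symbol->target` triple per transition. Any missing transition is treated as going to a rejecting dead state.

start=s0; accept=s5; s0-x->s0; s0-y->s1; s1-x->s2; s1-y->s1; s2-x->s3; s2-y->s1; s3-x->s3; s3-y->s4; s4-x->s2; s4-y->s5; s5-x->s2; s5-y->s1

Run two small machines in parallel and take their product. One (4 states) tracks whether and how much of `yxx` has been seen; the other (5 states) tracks how much of the suffix `xxyy` has currently been matched. Each combined state is a pair, one component from each; accept when both components accept. After merging equivalent states the machine shrinks.
6 states suffice.
        x   y  
>  s0   s0  s1 
   s1   s2  s1 
   s2   s3  s1 
   s3   s3  s4 
   s4   s2  s5 
 * s5   s2  s1 
(> = start, * = accepting)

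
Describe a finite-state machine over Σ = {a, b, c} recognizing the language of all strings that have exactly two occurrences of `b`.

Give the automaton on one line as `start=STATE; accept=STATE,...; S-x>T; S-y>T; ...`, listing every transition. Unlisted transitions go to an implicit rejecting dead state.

Count `b`s, saturating at 3: states q0 through q2 mean 0 through 2 `b`s seen; q3 means more than 2. Each `b` increments (capped at q3); other symbols loop. Accept from {q2}.
4 states suffice.
        a   b   c  
>  q0   q0  q1  q0 
   q1   q1  q2  q1 
 * q2   q2  q3  q2 
   q3   q3  q3  q3 
(> = start, * = accepting)

start=q0; accept=q2; q0-a>q0; q0-b>q1; q0-c>q0; q1-a>q1; q1-b>q2; q1-c>q1; q2-a>q2; q2-b>q3; q2-c>q2; q3-a>q3; q3-b>q3; q3-c>q3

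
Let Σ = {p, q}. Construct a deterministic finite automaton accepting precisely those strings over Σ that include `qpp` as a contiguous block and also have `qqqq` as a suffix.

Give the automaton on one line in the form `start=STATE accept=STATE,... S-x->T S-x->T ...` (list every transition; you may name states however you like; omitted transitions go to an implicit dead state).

start=S0 accept=S7 S0-p->S0 S0-q->S1 S1-p->S2 S1-q->S1 S2-p->S3 S2-q->S1 S3-p->S3 S3-q->S4 S4-p->S3 S4-q->S5 S5-p->S3 S5-q->S6 S6-p->S3 S6-q->S7 S7-p->S3 S7-q->S7

Handle the two conditions separately and then intersect. The first has 4 states tracking whether and how much of `qpp` has been seen; the second has 5 states tracking how much of the suffix `qqqq` has currently been matched. A product state is a pair (one from each), accepting exactly when both do. Equivalent product states are then merged.
With 8 states:
        p   q  
>  S0   S0  S1 
   S1   S2  S1 
   S2   S3  S1 
   S3   S3  S4 
   S4   S3  S5 
   S5   S3  S6 
   S6   S3  S7 
 * S7   S3  S7 
(> = start, * = accepting)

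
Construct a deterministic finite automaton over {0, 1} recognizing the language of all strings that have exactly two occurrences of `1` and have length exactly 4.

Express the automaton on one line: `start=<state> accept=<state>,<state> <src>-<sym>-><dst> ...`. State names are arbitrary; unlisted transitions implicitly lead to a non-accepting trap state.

start=q0 accept=q12 q0-0->q1 q0-1->q2 q1-0->q3 q1-1->q4 q2-0->q4 q2-1->q5 q3-0->q6 q3-1->q7 q4-0->q7 q4-1->q8 q5-0->q8 q5-1->q9 q6-0->q10 q6-1->q11 q7-0->q11 q7-1->q12 q8-0->q12 q8-1->q13 q9-0->q13 q9-1->q13 q10-0->q14 q10-1->q15 q11-0->q15 q11-1->q16 q12-0->q16 q12-1->q17 q13-0->q17 q13-1->q17 q14-0->q14 q14-1->q15 q15-0->q15 q15-1->q16 q16-0->q16 q16-1->q17 q17-0->q17 q17-1->q17

Run two small machines in parallel and take their product. One (4 states) tracks the count of `1`s, saturating at 3; the other (6 states) tracks the input length, saturating at 5. Each combined state is a pair, one component from each; accept when both components accept.
An 18-state machine:
          0    1  
>  q0     q1   q2 
   q1     q3   q4 
   q2     q4   q5 
   q3     q6   q7 
   q4     q7   q8 
   q5     q8   q9 
   q6    q10  q11 
   q7    q11  q12 
   q8    q12  q13 
   q9    q13  q13 
   q10   q14  q15 
   q11   q15  q16 
 * q12   q16  q17 
   q13   q17  q17 
   q14   q14  q15 
   q15   q15  q16 
   q16   q16  q17 
   q17   q17  q17 
(> = start, * = accepting)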